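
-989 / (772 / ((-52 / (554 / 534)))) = 3432819 / 53461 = 64.21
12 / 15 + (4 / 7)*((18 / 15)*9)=244 / 35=6.97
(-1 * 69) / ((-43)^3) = 69 / 79507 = 0.00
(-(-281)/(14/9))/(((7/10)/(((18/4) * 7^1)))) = 113805/14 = 8128.93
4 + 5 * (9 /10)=17 /2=8.50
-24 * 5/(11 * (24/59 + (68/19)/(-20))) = -672600/14047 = -47.88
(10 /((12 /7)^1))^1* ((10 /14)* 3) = 25 /2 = 12.50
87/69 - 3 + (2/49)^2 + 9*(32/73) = 8900020/4031279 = 2.21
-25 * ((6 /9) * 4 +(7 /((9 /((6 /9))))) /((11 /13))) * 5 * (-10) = 1217500 /297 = 4099.33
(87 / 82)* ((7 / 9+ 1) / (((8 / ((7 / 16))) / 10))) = 1015 / 984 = 1.03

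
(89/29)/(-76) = -89/2204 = -0.04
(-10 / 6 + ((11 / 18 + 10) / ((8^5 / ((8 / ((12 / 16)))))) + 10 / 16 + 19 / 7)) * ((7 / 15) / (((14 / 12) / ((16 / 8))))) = 648761 / 483840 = 1.34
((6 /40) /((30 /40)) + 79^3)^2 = 6077191318416 /25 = 243087652736.64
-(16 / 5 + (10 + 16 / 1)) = -146 / 5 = -29.20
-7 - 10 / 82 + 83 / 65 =-15577 / 2665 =-5.85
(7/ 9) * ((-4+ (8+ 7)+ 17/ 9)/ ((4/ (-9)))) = -203/ 9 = -22.56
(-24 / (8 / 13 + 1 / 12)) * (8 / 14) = -14976 / 763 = -19.63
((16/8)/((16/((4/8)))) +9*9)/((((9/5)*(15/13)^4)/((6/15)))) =37043617/3645000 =10.16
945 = 945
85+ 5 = 90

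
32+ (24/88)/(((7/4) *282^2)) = 16328929/510279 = 32.00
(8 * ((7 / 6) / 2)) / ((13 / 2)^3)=112 / 6591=0.02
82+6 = 88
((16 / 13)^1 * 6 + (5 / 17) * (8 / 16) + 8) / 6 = 6865 / 2652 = 2.59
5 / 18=0.28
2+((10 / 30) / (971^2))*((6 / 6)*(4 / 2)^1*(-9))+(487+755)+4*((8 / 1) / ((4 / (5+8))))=1270949662 / 942841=1348.00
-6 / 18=-1 / 3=-0.33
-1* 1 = -1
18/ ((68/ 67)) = 603/ 34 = 17.74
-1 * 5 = -5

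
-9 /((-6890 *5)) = 0.00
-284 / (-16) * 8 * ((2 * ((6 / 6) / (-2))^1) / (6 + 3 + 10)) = -7.47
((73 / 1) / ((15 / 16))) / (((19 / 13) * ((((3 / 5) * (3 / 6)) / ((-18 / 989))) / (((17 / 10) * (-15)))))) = 82.42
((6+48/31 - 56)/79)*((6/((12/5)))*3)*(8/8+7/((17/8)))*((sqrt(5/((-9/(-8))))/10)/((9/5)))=-274115*sqrt(10)/374697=-2.31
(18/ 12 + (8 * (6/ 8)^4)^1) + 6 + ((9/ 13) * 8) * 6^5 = 17920077/ 416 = 43077.11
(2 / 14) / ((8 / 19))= 19 / 56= 0.34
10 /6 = 5 /3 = 1.67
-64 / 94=-32 / 47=-0.68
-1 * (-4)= 4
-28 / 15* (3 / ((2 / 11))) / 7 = -22 / 5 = -4.40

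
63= 63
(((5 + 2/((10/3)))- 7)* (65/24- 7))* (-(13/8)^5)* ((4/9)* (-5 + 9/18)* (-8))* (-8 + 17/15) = 27573332059/3686400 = 7479.75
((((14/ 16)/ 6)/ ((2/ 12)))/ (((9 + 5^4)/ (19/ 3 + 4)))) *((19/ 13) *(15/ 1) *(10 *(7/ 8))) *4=721525/ 65936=10.94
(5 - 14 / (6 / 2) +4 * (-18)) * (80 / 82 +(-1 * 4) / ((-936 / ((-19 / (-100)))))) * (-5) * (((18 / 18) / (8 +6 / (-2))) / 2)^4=40281497 / 1151280000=0.03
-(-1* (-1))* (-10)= 10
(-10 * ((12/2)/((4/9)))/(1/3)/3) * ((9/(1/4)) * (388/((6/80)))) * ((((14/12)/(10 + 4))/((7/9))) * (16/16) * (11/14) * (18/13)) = -1866823200/637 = -2930648.67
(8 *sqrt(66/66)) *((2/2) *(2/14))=8/7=1.14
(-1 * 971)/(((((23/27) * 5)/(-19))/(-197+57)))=-606410.61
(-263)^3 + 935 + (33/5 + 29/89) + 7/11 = -89042519223/4895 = -18190504.44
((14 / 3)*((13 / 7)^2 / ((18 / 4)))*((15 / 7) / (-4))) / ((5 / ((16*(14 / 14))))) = -2704 / 441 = -6.13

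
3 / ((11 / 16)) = 48 / 11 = 4.36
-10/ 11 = -0.91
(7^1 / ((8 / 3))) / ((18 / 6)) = 7 / 8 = 0.88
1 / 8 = 0.12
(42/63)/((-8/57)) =-19/4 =-4.75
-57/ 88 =-0.65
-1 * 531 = -531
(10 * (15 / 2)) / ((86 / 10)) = 375 / 43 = 8.72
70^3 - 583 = 342417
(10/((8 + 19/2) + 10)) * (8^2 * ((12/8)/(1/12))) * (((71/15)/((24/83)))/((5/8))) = 3017216/275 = 10971.69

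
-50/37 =-1.35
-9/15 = -3/5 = -0.60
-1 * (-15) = 15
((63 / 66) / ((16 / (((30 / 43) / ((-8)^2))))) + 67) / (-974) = -32451899 / 471758848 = -0.07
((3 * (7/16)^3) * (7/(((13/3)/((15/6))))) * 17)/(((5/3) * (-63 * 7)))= -2499/106496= -0.02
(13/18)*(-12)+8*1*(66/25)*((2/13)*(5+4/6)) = 9502/975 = 9.75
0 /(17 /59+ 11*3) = 0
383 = 383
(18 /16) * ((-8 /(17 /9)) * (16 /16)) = -81 /17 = -4.76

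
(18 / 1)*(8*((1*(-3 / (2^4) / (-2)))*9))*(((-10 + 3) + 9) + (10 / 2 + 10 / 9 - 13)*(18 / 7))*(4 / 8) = -13365 / 14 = -954.64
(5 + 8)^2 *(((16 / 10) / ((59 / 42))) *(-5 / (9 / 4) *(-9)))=227136 / 59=3849.76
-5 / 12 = -0.42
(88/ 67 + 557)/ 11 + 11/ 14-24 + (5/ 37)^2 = 389290787/ 14125342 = 27.56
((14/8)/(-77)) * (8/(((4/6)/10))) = -30/11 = -2.73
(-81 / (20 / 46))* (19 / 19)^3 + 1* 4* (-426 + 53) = -1678.30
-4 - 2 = -6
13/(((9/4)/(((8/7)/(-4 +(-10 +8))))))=-1.10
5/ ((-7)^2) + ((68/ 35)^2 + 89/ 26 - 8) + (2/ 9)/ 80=-799651/ 1146600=-0.70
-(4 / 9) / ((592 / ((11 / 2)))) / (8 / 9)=-11 / 2368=-0.00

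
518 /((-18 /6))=-172.67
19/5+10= 69/5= 13.80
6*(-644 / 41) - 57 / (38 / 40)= -6324 / 41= -154.24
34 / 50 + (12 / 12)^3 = 42 / 25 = 1.68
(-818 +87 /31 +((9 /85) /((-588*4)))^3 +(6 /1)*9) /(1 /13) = -90783121192784394881 /9174167371264000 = -9895.52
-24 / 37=-0.65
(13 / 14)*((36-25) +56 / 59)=9165 / 826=11.10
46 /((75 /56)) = 2576 /75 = 34.35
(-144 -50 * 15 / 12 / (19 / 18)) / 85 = -2.39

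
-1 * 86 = -86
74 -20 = 54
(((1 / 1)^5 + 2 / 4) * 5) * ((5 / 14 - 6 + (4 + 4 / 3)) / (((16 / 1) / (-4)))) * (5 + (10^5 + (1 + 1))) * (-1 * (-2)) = 6500455 / 56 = 116079.55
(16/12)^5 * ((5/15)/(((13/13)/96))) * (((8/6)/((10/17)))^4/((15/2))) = 87578116096/184528125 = 474.61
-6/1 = -6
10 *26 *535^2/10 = 7441850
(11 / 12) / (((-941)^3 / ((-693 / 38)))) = 2541 / 126652118392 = 0.00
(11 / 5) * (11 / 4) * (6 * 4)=726 / 5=145.20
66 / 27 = 22 / 9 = 2.44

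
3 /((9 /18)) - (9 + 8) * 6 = -96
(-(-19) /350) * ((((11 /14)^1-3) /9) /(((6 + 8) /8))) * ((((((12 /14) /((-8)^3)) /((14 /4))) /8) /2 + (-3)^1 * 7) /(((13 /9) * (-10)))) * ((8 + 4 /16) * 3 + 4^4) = -278786020113 /89493913600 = -3.12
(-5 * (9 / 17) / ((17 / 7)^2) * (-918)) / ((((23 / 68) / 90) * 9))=4762800 / 391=12181.07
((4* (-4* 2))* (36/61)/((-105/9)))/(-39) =-1152/27755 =-0.04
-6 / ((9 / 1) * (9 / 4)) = -8 / 27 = -0.30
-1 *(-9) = 9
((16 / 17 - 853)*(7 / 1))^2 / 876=10280946025 / 253164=40609.83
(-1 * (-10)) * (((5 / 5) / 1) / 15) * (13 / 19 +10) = 406 / 57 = 7.12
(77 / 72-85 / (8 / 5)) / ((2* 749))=-937 / 26964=-0.03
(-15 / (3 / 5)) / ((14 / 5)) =-125 / 14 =-8.93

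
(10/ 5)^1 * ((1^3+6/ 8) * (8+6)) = 49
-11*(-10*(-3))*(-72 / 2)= 11880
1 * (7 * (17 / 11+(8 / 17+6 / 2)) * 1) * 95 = 623770 / 187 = 3335.67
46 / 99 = 0.46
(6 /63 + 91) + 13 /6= 3917 /42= 93.26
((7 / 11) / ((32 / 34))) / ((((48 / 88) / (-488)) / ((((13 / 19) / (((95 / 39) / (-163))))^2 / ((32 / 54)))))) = -446180343310611 / 208513600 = -2139814.11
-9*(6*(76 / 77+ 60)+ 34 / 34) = -254277 / 77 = -3302.30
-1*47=-47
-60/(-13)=60/13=4.62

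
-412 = -412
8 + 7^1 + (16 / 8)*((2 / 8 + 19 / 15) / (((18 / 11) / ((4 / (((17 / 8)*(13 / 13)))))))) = 42433 / 2295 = 18.49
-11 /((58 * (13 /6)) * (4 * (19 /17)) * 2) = -561 /57304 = -0.01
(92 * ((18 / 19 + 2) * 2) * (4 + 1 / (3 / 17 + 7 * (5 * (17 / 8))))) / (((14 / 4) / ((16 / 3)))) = 638918656 / 192641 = 3316.63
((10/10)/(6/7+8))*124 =14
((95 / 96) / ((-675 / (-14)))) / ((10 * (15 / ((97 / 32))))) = 12901 / 31104000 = 0.00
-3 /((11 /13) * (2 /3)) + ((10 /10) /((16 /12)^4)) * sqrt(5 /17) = -5.15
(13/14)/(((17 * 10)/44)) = 143/595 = 0.24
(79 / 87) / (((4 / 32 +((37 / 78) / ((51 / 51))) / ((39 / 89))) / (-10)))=-3204240 / 426097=-7.52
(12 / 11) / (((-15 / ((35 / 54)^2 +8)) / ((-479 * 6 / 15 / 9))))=23521774 / 1804275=13.04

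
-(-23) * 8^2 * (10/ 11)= 14720/ 11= 1338.18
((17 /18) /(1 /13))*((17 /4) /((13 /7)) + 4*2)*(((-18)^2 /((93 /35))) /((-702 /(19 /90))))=-1209635 /261144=-4.63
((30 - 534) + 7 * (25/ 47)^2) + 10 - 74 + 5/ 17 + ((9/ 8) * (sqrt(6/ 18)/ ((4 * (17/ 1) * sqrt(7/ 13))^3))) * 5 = -565.73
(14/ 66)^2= 49/ 1089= 0.04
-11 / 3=-3.67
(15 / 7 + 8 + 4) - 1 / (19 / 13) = 1790 / 133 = 13.46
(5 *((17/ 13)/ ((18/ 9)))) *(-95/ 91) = -8075/ 2366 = -3.41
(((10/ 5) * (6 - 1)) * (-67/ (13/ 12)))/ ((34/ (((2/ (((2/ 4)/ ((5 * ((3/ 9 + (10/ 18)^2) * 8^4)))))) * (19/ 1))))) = -8342732800/ 459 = -18175888.45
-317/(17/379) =-120143/17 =-7067.24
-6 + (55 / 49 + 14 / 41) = -9113 / 2009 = -4.54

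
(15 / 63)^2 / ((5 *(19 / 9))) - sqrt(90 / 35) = 5 / 931 - 3 *sqrt(14) / 7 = -1.60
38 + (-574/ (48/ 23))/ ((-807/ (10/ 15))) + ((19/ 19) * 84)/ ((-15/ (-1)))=6366341/ 145260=43.83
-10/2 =-5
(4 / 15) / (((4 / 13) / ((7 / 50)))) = 91 / 750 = 0.12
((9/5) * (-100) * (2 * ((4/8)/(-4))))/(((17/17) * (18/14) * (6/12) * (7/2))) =20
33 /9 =11 /3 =3.67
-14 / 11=-1.27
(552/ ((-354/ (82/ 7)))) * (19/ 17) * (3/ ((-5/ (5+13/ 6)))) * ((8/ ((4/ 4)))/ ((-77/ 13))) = -320499296/ 2703085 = -118.57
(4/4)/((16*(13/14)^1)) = 7/104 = 0.07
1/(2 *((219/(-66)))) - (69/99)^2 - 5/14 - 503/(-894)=-35732771/82915371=-0.43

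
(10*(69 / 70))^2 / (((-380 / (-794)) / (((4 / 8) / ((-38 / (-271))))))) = 512221707 / 707560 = 723.93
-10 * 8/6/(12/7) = -70/9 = -7.78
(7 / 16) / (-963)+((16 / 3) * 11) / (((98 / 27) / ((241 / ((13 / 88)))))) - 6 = 258745214453 / 9814896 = 26362.50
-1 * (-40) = 40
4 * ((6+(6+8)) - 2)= 72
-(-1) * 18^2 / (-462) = -54 / 77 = -0.70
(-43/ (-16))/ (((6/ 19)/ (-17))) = -13889/ 96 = -144.68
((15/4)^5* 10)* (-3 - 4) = -51910.40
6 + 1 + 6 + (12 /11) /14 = 1007 /77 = 13.08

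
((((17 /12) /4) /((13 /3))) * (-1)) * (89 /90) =-1513 /18720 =-0.08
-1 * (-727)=727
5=5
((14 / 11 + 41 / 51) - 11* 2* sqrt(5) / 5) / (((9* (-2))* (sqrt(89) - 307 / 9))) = -3377* sqrt(5) / 435200 - 99* sqrt(445) / 435200 + 699* sqrt(89) / 6510592 + 71531 / 19531776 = -0.02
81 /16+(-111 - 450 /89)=-158055 /1424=-110.99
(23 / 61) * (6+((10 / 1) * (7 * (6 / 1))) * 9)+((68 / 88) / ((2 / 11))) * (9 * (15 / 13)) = 1471.64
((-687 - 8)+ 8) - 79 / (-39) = -26714 / 39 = -684.97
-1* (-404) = 404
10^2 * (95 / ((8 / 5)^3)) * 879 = 260953125 / 128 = 2038696.29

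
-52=-52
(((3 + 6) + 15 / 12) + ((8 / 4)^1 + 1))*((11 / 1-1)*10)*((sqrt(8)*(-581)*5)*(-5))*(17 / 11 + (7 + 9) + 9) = 11239445000*sqrt(2) / 11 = 1444997777.50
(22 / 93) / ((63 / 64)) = 1408 / 5859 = 0.24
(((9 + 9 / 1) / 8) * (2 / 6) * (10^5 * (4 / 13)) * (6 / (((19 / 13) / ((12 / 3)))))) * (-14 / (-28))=189473.68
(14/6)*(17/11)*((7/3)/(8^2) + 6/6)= 23681/6336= 3.74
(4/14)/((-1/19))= -5.43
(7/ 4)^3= 343/ 64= 5.36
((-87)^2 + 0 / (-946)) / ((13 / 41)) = 310329 / 13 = 23871.46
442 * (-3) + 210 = -1116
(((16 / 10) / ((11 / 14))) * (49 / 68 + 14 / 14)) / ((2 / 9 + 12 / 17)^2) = 1127763 / 277255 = 4.07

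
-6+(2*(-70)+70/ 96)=-6973/ 48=-145.27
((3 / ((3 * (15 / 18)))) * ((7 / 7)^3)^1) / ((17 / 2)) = 12 / 85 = 0.14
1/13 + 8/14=59/91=0.65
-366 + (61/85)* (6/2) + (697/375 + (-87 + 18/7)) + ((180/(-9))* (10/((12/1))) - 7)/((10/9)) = -41743739/89250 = -467.72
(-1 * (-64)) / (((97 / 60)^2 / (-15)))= -3456000 / 9409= -367.31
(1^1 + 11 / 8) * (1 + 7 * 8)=1083 / 8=135.38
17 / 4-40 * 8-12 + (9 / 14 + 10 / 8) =-2281 / 7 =-325.86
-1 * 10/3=-3.33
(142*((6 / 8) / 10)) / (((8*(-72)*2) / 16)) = -71 / 480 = -0.15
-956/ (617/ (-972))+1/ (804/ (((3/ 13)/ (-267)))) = 864397624279/ 573950676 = 1506.05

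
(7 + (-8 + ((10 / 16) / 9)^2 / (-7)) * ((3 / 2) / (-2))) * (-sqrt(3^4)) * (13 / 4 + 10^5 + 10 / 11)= -2767789910111 / 236544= -11700951.66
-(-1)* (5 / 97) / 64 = 0.00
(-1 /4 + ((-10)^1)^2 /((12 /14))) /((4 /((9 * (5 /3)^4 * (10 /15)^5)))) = 1746250 /6561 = 266.16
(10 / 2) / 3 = 5 / 3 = 1.67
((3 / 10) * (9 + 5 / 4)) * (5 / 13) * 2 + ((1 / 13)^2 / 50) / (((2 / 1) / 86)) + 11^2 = 2084961 / 16900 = 123.37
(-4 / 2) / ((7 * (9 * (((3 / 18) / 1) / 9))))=-1.71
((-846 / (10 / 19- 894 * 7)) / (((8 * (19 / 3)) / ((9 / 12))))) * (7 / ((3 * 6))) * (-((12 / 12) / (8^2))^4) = -2961 / 63829656469504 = -0.00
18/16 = 9/8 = 1.12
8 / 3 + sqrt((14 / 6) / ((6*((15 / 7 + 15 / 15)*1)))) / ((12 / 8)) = 7*sqrt(11) / 99 + 8 / 3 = 2.90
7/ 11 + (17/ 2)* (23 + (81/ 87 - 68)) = -119290/ 319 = -373.95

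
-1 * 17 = -17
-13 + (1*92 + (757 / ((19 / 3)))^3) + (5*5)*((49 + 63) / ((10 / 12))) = 11736136612 / 6859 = 1711056.51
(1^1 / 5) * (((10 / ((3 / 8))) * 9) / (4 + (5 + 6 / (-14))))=28 / 5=5.60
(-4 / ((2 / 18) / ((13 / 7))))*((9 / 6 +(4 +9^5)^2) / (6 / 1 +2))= -816018093657 / 28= -29143503344.89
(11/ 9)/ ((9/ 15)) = 55/ 27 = 2.04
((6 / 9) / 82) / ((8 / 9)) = 3 / 328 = 0.01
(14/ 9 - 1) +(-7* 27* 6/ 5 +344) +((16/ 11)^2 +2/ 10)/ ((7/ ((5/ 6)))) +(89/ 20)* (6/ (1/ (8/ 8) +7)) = 121.37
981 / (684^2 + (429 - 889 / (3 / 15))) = 981 / 463840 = 0.00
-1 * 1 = -1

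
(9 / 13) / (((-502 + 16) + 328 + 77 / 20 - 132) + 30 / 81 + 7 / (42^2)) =-8505 / 3510754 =-0.00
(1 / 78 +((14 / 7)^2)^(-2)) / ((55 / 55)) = 47 / 624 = 0.08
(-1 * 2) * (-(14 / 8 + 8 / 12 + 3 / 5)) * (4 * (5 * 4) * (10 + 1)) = 15928 / 3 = 5309.33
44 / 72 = 11 / 18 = 0.61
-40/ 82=-20/ 41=-0.49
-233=-233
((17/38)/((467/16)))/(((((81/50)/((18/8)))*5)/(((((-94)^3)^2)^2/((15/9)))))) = 32362581407369229600309248/26619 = 1215769991636396168162.19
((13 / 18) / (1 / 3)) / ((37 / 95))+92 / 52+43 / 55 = 1287953 / 158730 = 8.11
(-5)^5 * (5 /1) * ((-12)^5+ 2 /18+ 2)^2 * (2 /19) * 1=-156725668811281250 /1539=-101836042112593.40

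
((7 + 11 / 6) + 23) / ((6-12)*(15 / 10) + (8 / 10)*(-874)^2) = 955 / 18332754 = 0.00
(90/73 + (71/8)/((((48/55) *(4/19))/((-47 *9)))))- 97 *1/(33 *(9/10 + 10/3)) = -1066845602555/52214272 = -20432.07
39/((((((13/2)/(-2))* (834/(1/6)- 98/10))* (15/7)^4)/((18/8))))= -2401/9364125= -0.00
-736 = -736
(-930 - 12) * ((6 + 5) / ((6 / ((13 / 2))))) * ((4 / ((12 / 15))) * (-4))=224510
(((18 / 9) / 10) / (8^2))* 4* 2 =1 / 40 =0.02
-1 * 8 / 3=-8 / 3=-2.67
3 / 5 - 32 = -157 / 5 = -31.40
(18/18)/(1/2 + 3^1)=2/7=0.29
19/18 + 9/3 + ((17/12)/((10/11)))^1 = 2021/360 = 5.61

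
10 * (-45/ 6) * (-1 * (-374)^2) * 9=94416300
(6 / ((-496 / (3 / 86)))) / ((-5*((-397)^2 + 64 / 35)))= 0.00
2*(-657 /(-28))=657 /14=46.93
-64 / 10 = -32 / 5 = -6.40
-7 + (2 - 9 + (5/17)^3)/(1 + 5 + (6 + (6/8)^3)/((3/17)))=-95495807/13328969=-7.16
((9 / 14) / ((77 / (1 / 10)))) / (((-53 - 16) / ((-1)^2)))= -3 / 247940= -0.00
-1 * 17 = -17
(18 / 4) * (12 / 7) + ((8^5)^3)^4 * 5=53637343930306110042542145950260821426655869276426076214 / 7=7662477704329444291791735000000000000000000000000000000.00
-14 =-14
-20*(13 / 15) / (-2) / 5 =26 / 15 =1.73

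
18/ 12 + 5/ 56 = 1.59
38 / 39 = 0.97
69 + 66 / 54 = 632 / 9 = 70.22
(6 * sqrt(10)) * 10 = 60 * sqrt(10) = 189.74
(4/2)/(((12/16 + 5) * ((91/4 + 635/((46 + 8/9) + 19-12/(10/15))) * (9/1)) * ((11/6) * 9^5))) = 27584/2782358115471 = 0.00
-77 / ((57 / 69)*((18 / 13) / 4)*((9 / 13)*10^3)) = -299299 / 769500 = -0.39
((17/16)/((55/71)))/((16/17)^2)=1.55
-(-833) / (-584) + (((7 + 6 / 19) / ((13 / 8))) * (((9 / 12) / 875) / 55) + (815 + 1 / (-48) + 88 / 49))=237724127344477 / 291561270000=815.35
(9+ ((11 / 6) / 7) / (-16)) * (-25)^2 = 3773125 / 672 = 5614.77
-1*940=-940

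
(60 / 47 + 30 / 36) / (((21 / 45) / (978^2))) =203252850 / 47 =4324528.72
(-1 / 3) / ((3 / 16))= -16 / 9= -1.78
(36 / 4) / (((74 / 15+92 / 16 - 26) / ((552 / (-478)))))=149040 / 219641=0.68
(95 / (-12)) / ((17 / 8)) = -190 / 51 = -3.73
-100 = -100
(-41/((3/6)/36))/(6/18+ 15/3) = -1107/2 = -553.50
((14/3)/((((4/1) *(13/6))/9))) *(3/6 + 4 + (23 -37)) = -1197/26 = -46.04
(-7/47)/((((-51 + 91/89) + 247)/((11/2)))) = -0.00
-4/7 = -0.57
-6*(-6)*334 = 12024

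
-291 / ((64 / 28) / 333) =-678321 / 16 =-42395.06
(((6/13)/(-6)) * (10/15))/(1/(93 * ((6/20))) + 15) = -186/54535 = -0.00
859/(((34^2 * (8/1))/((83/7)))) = 71297/64736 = 1.10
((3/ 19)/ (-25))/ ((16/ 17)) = -0.01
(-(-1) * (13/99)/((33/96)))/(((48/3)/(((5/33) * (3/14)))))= 65/83853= 0.00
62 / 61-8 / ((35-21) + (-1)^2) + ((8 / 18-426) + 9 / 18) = -2330903 / 5490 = -424.57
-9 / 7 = -1.29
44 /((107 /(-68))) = -27.96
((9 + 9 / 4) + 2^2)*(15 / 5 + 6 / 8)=57.19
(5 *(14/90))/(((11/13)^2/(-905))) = -983.12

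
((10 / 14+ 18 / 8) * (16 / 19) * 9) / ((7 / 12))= 35856 / 931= 38.51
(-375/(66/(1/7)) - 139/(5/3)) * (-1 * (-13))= -842959/770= -1094.75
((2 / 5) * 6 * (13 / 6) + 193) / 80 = 991 / 400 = 2.48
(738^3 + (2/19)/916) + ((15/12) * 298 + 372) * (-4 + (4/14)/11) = 269324394929231/670054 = 401944313.34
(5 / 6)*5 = 25 / 6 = 4.17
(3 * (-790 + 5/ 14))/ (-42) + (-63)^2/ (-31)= -435219/ 6076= -71.63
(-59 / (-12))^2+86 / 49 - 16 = 70057 / 7056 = 9.93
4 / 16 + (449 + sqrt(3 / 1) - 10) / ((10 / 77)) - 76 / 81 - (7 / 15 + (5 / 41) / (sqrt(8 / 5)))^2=-7* sqrt(10) / 246 + 77* sqrt(3) / 10 + 92028078817 / 27232200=3392.63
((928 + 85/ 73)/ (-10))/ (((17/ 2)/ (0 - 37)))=2509673/ 6205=404.46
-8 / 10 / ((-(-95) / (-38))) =8 / 25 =0.32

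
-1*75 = -75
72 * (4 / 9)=32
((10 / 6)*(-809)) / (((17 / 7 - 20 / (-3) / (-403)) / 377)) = -4301926265 / 20413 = -210744.44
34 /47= 0.72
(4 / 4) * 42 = 42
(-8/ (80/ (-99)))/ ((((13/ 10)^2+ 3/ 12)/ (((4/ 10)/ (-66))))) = -3/ 97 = -0.03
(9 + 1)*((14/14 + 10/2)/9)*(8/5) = 10.67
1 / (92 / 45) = 45 / 92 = 0.49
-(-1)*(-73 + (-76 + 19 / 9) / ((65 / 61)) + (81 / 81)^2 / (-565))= -9409627 / 66105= -142.34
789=789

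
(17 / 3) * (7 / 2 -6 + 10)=85 / 2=42.50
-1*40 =-40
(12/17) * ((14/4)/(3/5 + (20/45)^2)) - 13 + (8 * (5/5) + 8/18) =-72041/49419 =-1.46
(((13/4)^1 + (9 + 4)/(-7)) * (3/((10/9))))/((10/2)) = 1053/1400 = 0.75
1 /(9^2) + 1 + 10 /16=1061 /648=1.64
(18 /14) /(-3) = -3 /7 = -0.43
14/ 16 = 7/ 8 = 0.88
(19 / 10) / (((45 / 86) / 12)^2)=1124192 / 1125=999.28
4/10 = 2/5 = 0.40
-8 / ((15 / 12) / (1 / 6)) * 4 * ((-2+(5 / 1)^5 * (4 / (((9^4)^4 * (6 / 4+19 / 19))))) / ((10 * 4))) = 29648323021589456 / 138976514163888075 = 0.21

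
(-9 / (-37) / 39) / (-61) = -3 / 29341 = -0.00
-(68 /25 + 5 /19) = -1417 /475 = -2.98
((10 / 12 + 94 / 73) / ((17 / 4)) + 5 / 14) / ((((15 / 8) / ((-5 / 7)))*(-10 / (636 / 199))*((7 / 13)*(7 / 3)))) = 245984024 / 2964742795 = 0.08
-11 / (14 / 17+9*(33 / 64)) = -11968 / 5945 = -2.01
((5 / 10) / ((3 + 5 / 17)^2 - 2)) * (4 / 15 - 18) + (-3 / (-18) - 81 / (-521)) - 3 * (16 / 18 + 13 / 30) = -92882633 / 19990770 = -4.65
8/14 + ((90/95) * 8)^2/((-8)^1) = -16700/2527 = -6.61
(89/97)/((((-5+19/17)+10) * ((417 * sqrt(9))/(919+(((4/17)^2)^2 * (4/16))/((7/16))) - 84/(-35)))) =4064611082605/101933856932232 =0.04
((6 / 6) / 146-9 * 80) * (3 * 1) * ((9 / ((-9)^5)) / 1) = 105119 / 319302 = 0.33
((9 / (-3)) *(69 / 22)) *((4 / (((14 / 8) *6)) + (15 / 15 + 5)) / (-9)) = 6.67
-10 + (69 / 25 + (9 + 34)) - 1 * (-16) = 1294 / 25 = 51.76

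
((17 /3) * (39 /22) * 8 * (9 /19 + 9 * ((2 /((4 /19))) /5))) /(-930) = -245973 /161975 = -1.52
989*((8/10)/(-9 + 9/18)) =-7912/85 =-93.08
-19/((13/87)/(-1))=1653/13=127.15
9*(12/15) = 36/5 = 7.20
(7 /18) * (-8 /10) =-14 /45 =-0.31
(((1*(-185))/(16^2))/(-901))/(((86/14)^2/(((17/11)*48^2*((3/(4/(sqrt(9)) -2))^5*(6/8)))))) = -14452537995/137979776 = -104.74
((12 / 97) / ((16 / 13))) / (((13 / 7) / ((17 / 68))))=21 / 1552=0.01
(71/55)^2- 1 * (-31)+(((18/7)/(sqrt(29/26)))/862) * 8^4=36864 * sqrt(754)/87493+98816/3025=44.24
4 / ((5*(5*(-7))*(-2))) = 2 / 175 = 0.01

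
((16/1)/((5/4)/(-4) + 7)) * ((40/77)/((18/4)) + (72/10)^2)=230432768/1853775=124.30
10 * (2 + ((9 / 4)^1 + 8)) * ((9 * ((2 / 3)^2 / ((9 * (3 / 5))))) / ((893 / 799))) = 81.19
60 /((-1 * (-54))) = 10 /9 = 1.11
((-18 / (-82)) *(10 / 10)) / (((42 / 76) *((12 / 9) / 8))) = 2.38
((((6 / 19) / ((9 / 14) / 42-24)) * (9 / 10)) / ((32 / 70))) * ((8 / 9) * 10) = -6860 / 29773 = -0.23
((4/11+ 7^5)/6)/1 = 61627/22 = 2801.23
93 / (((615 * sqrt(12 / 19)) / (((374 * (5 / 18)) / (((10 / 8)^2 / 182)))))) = 8440432 * sqrt(57) / 27675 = 2302.58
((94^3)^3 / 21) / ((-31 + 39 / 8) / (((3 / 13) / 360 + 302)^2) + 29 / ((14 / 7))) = 1881793503606341.73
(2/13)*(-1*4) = -8/13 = -0.62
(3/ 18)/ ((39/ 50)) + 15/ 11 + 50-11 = 52223/ 1287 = 40.58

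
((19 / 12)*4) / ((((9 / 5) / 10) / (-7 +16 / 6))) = -12350 / 81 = -152.47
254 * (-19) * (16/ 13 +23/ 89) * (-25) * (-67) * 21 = -252797830.29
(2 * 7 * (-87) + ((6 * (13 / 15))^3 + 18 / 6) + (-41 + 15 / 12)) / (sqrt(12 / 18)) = -557071 * sqrt(6) / 1000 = -1364.54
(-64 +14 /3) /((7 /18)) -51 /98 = -15003 /98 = -153.09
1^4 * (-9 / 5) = -9 / 5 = -1.80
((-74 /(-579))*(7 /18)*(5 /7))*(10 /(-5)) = -370 /5211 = -0.07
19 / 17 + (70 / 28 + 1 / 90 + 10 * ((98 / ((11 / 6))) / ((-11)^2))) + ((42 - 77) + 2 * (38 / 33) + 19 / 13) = -306947272 / 13236795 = -23.19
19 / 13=1.46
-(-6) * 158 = 948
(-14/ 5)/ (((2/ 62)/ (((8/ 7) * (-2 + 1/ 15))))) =14384/ 75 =191.79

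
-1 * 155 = -155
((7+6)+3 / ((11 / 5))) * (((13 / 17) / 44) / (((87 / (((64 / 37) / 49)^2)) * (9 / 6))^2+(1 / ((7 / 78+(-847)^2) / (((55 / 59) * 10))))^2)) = 375618793894406060560722427904 / 16501882916327924004070530646798157800737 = 0.00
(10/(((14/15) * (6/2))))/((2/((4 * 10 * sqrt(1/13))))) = 500 * sqrt(13)/91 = 19.81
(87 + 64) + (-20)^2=551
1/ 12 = 0.08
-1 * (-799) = 799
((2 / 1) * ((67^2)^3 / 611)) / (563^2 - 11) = 90458382169 / 96830669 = 934.19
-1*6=-6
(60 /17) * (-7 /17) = -420 /289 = -1.45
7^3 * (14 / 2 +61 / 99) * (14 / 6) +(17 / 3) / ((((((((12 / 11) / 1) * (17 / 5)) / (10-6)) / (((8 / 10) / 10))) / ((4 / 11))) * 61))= 6095.47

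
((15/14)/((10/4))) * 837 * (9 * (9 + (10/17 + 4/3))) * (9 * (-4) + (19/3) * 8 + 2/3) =64336842/119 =540645.73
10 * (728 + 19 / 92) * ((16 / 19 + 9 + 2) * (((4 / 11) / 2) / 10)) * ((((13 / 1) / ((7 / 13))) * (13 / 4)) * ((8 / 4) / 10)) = 24604.97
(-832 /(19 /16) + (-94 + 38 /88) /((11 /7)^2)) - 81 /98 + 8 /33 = -10990469827 /14869932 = -739.11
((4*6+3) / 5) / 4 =27 / 20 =1.35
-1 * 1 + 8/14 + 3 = 2.57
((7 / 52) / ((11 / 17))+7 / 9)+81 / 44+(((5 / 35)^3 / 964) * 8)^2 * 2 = 24859078178318 / 8794291809303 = 2.83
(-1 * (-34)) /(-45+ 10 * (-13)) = -34 /175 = -0.19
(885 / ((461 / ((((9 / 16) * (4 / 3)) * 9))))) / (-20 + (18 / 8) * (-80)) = -0.06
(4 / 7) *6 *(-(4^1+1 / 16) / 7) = -195 / 98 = -1.99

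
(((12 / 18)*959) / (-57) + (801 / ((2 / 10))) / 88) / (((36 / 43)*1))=22191053 / 541728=40.96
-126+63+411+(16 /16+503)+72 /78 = 11088 /13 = 852.92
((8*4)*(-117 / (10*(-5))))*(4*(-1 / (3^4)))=-832 / 225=-3.70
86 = 86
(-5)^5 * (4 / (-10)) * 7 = 8750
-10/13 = -0.77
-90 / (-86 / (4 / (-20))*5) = -9 / 215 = -0.04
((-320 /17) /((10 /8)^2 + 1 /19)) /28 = -24320 /58429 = -0.42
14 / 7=2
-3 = -3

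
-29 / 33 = -0.88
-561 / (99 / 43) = -731 / 3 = -243.67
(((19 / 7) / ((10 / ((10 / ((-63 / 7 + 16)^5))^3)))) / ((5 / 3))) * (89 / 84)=8455 / 232630513987207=0.00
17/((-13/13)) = -17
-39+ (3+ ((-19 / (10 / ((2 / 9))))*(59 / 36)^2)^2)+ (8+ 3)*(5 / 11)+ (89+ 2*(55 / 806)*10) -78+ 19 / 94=-1104652999142539 / 64422553478400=-17.15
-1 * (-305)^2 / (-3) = 93025 / 3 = 31008.33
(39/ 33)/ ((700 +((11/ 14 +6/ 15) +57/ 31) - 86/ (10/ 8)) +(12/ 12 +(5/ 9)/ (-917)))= 33259590/ 17876932403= 0.00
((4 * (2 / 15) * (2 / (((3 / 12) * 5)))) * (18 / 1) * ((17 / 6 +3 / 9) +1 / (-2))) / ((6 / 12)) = 2048 / 25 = 81.92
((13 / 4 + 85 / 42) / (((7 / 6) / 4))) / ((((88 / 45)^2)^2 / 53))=96278574375 / 1469253632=65.53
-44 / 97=-0.45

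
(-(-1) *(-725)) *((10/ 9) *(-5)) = 36250/ 9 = 4027.78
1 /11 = 0.09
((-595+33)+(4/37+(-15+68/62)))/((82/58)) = -19152673/47027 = -407.27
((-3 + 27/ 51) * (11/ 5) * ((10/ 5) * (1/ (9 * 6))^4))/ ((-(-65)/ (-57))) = 1463/ 1304982900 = 0.00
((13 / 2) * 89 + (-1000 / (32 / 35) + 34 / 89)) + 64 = -160509 / 356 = -450.87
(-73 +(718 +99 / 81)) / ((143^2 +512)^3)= 5816 / 82885488873129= 0.00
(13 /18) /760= 13 /13680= 0.00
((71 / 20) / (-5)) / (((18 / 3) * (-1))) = 0.12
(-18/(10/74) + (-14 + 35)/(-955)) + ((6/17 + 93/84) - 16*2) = -74442887/454580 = -163.76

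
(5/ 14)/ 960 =1/ 2688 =0.00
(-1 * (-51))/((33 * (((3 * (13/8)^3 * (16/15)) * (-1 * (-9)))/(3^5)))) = 73440/24167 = 3.04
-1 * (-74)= 74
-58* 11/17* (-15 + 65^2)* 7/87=-648340/51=-12712.55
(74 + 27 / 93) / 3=2303 / 93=24.76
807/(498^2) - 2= -2.00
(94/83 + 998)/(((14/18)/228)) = 170168256/581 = 292888.56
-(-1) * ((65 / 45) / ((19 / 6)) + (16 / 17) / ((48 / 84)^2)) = 3.34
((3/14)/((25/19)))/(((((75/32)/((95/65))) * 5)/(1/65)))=5776/18484375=0.00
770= 770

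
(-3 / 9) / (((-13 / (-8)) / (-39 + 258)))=-584 / 13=-44.92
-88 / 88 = -1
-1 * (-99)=99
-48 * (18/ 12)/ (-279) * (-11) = -88/ 31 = -2.84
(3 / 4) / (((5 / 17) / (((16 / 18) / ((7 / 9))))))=102 / 35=2.91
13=13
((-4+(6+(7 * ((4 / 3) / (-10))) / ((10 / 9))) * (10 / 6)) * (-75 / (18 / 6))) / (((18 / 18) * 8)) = -115 / 8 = -14.38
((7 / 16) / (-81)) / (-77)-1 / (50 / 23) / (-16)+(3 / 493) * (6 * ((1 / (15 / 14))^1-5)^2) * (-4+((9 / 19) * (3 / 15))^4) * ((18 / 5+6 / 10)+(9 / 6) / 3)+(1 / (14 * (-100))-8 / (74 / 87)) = -45196338935459754607 / 2180368396552500000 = -20.73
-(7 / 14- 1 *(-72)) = -145 / 2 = -72.50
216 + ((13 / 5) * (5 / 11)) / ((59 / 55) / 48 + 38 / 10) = 2182776 / 10091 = 216.31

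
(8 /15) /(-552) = -1 /1035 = -0.00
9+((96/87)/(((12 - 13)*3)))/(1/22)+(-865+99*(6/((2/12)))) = 234892/87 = 2699.91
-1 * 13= -13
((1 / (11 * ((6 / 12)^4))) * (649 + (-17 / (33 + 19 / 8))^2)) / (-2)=-415970056 / 880979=-472.17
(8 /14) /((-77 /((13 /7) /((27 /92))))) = -0.05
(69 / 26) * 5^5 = 215625 / 26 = 8293.27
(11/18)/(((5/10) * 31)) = 11/279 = 0.04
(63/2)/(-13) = -63/26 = -2.42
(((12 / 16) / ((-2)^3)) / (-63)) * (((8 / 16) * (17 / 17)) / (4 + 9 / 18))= 1 / 6048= 0.00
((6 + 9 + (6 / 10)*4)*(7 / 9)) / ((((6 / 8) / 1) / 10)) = 1624 / 9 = 180.44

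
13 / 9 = 1.44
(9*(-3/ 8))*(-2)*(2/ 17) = 27/ 34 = 0.79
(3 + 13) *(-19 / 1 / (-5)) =304 / 5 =60.80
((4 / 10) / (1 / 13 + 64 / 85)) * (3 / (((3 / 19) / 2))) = 16796 / 917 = 18.32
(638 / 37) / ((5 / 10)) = 1276 / 37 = 34.49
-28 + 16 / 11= -292 / 11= -26.55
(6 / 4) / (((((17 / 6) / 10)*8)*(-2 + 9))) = 45 / 476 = 0.09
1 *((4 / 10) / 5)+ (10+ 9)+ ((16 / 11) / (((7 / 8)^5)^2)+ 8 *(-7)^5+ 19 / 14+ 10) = -20883682893560919 / 155361386950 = -134420.03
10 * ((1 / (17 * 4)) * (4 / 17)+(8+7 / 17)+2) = 104.15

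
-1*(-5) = 5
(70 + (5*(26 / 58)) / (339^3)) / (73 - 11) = 79085184635 / 70046877762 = 1.13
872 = 872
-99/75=-33/25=-1.32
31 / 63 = 0.49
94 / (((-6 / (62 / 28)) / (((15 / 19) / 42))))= -7285 / 11172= -0.65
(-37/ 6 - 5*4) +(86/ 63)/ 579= -1908791/ 72954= -26.16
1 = 1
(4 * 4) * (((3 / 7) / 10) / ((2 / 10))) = 24 / 7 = 3.43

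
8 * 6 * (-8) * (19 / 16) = -456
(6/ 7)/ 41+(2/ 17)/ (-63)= 0.02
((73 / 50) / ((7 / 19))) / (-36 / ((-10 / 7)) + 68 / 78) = 0.15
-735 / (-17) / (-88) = -735 / 1496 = -0.49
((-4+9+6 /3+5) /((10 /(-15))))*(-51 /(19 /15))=13770 /19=724.74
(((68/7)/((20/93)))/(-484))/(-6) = 527/33880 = 0.02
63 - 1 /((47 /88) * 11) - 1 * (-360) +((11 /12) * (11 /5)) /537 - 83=339.83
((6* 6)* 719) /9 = 2876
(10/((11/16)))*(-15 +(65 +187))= 37920/11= 3447.27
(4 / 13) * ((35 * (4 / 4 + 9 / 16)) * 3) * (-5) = -13125 / 52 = -252.40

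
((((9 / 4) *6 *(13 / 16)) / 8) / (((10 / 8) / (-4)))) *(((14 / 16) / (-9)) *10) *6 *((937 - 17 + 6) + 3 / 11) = 8344791 / 352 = 23706.79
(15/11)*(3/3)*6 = 90/11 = 8.18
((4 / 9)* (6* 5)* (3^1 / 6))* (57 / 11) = 380 / 11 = 34.55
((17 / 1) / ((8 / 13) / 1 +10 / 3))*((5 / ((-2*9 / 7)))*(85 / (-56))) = 93925 / 7392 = 12.71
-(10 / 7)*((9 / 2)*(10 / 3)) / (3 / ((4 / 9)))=-200 / 63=-3.17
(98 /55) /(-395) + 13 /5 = 56387 /21725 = 2.60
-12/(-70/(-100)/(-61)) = 7320/7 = 1045.71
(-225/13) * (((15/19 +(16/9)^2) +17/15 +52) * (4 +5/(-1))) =2196280/2223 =987.98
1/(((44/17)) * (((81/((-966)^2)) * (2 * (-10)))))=-440657/1980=-222.55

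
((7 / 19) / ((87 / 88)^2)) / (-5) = -54208 / 719055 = -0.08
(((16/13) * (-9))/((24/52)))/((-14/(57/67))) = 684/469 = 1.46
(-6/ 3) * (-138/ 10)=138/ 5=27.60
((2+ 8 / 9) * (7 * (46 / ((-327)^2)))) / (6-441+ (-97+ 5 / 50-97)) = -83720 / 6052288329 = -0.00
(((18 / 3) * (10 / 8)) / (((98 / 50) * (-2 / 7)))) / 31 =-375 / 868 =-0.43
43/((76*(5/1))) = 43/380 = 0.11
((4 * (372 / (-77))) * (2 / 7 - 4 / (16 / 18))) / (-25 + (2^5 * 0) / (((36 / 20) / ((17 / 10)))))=-43896 / 13475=-3.26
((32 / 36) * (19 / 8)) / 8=19 / 72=0.26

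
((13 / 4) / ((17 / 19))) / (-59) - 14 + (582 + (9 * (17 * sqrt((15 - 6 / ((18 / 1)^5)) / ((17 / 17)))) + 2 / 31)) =70643663 / 124372 + 17 * sqrt(14171757) / 108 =1160.57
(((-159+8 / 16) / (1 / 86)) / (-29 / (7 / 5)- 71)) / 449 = 95417 / 288258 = 0.33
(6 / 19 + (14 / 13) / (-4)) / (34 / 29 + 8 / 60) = 10005 / 280592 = 0.04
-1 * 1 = -1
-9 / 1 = -9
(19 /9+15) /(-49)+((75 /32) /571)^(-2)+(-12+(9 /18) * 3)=1557756467 /26250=59343.10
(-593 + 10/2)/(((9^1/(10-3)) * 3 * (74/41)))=-28126/333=-84.46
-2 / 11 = -0.18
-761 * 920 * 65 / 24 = -5688475 / 3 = -1896158.33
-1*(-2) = 2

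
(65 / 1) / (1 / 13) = 845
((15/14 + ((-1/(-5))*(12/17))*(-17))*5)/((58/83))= -7719/812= -9.51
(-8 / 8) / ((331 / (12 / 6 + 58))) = -60 / 331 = -0.18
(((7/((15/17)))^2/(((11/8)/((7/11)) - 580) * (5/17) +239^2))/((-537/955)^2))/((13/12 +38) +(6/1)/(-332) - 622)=-163281014232224/27232515827906706837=-0.00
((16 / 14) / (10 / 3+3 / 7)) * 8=192 / 79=2.43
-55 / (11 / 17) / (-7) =85 / 7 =12.14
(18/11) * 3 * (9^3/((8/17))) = 334611/44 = 7604.80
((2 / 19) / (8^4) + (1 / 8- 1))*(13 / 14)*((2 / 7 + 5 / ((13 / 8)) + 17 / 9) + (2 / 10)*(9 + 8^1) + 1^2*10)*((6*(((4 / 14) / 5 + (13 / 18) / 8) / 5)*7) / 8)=-35780152447 / 15253504000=-2.35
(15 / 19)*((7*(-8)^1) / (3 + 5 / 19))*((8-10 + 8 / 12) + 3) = -700 / 31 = -22.58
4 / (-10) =-2 / 5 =-0.40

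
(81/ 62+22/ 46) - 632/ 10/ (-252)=914329/ 449190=2.04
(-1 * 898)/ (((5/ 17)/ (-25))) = 76330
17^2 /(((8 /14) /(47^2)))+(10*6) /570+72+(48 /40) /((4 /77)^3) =3422534901 /3040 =1125833.85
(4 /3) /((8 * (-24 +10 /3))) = -1 /124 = -0.01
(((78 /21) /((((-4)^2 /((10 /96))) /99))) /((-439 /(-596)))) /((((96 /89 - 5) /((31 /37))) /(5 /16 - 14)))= 193112052705 /20317004288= 9.50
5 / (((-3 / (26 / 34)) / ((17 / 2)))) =-65 / 6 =-10.83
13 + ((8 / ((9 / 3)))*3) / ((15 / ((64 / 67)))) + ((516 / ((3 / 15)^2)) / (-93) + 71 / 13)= -48495964 / 405015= -119.74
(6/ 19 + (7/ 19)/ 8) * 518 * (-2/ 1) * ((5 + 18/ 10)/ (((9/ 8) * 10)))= -193732/ 855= -226.59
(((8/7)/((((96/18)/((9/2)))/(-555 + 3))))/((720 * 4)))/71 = -207/79520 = -0.00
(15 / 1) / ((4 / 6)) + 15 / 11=525 / 22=23.86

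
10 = 10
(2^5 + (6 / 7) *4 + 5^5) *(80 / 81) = 1769840 / 567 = 3121.41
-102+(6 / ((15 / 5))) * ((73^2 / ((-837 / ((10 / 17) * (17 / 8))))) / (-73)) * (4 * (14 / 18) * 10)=-717266 / 7533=-95.22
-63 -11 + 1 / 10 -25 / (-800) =-11819 / 160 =-73.87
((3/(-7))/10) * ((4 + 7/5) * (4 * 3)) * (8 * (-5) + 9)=15066/175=86.09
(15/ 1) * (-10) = -150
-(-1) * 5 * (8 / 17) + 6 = 142 / 17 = 8.35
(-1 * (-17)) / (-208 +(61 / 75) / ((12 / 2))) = -7650 / 93539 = -0.08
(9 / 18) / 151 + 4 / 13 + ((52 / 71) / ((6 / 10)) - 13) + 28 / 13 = -7789133 / 836238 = -9.31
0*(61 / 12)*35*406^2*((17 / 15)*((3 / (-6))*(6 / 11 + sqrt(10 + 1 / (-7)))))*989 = 0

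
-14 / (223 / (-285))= 3990 / 223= 17.89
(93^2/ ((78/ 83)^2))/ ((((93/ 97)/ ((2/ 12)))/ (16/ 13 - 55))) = -4826646959/ 52728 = -91538.59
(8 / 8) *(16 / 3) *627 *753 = 2518032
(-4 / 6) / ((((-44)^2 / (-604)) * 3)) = 151 / 2178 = 0.07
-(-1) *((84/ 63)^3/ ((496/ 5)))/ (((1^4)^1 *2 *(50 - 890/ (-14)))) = 14/ 133083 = 0.00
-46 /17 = -2.71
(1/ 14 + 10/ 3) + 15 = 773/ 42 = 18.40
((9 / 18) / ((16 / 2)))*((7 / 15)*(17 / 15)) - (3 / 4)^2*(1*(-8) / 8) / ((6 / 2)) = 397 / 1800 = 0.22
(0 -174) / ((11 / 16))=-2784 / 11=-253.09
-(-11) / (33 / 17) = 17 / 3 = 5.67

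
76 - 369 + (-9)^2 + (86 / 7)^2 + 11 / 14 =-5907 / 98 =-60.28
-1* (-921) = 921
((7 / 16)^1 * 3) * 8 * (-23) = -241.50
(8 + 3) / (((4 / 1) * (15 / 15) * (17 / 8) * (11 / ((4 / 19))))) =0.02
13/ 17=0.76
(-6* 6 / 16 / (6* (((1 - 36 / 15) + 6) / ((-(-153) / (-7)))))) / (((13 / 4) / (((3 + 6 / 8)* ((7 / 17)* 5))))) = 10125 / 2392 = 4.23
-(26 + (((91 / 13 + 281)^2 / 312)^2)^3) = -1703893329976781106890 / 4826809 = -353006164108996.46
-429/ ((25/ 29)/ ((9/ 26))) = -8613/ 50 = -172.26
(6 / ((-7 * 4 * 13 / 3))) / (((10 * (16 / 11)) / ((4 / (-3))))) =33 / 7280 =0.00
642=642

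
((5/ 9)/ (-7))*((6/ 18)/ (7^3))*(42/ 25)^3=-8/ 21875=-0.00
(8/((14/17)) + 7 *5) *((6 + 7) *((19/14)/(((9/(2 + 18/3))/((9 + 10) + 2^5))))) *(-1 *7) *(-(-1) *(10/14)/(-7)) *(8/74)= 2761.61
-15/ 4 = -3.75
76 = 76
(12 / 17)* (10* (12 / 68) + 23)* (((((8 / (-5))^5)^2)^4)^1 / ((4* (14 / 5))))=839407479338174373738754158567037599744 / 3679815563373267650604248046875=228111291.15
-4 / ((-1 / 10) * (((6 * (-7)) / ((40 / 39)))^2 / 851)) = 13616000 / 670761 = 20.30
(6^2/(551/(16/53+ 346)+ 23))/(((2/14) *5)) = 243432/118775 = 2.05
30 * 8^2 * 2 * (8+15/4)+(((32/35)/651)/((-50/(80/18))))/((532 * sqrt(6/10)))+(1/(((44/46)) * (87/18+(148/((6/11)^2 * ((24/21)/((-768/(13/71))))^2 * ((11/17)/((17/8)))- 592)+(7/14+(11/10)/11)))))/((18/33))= 13916075316029366555/308421127429782- 32 * sqrt(15)/409104675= 45120.37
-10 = -10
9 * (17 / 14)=153 / 14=10.93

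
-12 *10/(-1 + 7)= -20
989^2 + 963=979084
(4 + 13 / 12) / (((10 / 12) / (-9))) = -549 / 10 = -54.90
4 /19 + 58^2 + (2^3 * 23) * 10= 98880 /19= 5204.21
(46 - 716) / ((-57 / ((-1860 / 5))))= -83080 / 19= -4372.63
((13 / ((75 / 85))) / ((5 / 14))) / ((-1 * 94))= -1547 / 3525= -0.44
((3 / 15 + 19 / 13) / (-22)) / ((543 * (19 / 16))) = -288 / 2458885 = -0.00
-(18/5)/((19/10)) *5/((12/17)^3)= -24565/912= -26.94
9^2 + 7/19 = 1546/19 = 81.37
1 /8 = 0.12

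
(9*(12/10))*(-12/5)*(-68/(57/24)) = 352512/475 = 742.13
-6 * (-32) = 192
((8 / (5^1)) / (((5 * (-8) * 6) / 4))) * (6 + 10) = -32 / 75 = -0.43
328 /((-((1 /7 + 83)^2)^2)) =-0.00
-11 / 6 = -1.83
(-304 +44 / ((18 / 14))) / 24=-607 / 54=-11.24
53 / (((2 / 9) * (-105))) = -159 / 70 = -2.27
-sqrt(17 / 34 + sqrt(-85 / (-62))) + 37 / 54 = 37 / 54-sqrt(1922 + 62 * sqrt(5270)) / 62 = -0.61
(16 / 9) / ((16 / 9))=1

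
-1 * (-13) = 13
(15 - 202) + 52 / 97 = -18087 / 97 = -186.46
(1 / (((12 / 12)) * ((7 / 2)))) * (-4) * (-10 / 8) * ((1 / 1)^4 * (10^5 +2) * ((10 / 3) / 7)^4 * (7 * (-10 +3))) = -476200000 / 1323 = -359939.53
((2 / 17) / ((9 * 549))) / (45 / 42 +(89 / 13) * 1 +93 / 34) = 0.00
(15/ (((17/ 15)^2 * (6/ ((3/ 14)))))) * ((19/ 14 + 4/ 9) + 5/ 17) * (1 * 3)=5050125/ 1925896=2.62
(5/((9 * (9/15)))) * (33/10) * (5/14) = 275/252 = 1.09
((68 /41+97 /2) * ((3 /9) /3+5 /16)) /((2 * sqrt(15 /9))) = 27877 * sqrt(15) /13120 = 8.23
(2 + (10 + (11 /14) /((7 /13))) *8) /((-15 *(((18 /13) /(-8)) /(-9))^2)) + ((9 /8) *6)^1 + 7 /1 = -3307001 /196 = -16872.45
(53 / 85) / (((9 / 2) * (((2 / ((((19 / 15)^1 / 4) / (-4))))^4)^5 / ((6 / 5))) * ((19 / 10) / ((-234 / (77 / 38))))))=-25899491712249165195222009089 / 28738438385136163274137409842839552000000000000000000000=-0.00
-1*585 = -585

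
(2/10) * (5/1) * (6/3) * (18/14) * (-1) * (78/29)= -1404/203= -6.92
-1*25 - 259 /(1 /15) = -3910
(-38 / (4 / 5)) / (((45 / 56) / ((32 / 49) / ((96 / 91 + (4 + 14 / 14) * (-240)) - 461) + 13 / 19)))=-18317468 / 453165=-40.42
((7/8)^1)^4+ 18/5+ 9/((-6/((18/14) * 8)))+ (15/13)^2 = -240122821/24227840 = -9.91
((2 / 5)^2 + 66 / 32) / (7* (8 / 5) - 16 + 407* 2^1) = 127 / 46240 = 0.00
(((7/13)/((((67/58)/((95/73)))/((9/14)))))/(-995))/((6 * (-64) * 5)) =1653/8097930880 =0.00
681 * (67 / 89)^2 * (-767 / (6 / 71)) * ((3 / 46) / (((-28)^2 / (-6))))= 499426617339 / 285662944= 1748.31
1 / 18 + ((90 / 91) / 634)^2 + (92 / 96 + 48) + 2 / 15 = 14723220222437 / 299573787240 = 49.15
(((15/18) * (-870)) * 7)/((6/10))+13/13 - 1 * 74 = -25594/3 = -8531.33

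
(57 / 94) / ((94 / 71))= 4047 / 8836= 0.46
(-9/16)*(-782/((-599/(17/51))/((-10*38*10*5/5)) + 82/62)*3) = 155451825/211507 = 734.97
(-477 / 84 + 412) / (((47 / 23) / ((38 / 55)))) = 4971749 / 36190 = 137.38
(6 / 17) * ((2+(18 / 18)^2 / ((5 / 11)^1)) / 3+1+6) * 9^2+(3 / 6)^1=40909 / 170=240.64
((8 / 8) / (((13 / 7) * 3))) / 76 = 7 / 2964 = 0.00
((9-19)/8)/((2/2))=-5/4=-1.25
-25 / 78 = -0.32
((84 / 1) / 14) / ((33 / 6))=12 / 11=1.09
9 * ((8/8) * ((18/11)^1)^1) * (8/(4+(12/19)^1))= 25.44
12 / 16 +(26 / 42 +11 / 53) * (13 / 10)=8123 / 4452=1.82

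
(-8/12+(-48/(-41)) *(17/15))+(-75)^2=3459781/615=5625.66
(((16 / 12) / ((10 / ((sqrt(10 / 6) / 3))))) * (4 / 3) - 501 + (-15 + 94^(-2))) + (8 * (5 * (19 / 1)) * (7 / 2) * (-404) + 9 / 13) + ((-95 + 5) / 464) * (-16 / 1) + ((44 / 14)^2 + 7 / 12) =-263238932228345 / 244841142 + 8 * sqrt(15) / 405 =-1075141.67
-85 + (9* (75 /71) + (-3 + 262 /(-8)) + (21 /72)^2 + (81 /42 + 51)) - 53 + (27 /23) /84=-732270281 /6584256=-111.22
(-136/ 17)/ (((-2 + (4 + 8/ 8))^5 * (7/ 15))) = -40/ 567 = -0.07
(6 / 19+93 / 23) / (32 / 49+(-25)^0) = 31115 / 11799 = 2.64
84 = 84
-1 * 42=-42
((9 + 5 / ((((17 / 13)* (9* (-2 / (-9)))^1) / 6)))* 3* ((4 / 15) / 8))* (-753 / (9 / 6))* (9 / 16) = -196533 / 340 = -578.04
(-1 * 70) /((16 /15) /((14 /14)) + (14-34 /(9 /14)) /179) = -281925 /3421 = -82.41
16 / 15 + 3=61 / 15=4.07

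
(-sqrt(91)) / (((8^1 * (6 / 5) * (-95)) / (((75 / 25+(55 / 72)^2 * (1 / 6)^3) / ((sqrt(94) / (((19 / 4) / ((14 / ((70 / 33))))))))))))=16811285 * sqrt(8554) / 666901610496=0.00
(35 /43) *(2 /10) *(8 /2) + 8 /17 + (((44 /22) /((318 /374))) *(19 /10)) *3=2814543 /193715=14.53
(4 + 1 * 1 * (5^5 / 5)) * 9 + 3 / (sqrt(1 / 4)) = 5667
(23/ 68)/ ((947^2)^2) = 23/ 54690114008708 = 0.00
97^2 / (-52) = -9409 / 52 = -180.94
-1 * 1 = -1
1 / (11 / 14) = 14 / 11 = 1.27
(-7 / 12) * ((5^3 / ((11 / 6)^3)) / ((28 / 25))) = -28125 / 2662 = -10.57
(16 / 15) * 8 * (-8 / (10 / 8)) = -4096 / 75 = -54.61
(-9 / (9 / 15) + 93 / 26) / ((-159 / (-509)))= -50391 / 1378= -36.57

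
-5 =-5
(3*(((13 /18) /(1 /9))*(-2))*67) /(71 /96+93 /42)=-1755936 /1985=-884.60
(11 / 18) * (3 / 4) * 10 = 55 / 12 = 4.58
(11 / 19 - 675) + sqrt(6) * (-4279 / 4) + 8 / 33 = -4279 * sqrt(6) / 4 - 422710 / 627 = -3294.52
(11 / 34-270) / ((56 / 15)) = -137535 / 1904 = -72.23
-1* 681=-681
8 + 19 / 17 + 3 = 206 / 17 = 12.12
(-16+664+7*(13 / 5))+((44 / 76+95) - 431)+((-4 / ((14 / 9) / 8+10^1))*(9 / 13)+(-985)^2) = 439899430909 / 453245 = 970555.51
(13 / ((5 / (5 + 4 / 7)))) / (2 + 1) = 169 / 35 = 4.83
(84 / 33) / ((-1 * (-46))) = 0.06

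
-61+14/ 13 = -779/ 13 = -59.92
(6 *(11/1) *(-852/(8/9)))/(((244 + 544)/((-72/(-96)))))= -189783/3152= -60.21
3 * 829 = 2487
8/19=0.42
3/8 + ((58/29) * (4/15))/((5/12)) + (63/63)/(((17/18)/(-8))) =-23173/3400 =-6.82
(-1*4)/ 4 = -1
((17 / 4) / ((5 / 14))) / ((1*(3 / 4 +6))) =1.76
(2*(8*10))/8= 20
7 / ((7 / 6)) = 6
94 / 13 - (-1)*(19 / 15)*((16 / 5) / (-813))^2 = 23299220482 / 3222223875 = 7.23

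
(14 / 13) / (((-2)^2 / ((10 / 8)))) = 35 / 104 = 0.34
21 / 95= 0.22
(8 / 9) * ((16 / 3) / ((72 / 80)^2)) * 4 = 51200 / 2187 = 23.41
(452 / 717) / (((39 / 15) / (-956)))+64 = -6544 / 39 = -167.79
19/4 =4.75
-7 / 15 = -0.47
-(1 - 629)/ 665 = 628/ 665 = 0.94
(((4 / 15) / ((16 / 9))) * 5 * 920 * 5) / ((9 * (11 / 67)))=77050 / 33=2334.85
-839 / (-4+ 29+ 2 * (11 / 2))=-839 / 36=-23.31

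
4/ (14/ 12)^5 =31104/ 16807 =1.85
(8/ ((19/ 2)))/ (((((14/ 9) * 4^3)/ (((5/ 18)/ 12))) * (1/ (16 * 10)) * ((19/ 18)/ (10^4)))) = 750000/ 2527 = 296.79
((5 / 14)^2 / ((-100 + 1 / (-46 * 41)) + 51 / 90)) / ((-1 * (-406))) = -353625 / 111923007392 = -0.00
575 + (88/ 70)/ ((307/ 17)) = 6179123/ 10745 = 575.07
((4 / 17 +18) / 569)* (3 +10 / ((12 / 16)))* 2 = 30380 / 29019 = 1.05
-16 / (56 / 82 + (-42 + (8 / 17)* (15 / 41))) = 5576 / 14339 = 0.39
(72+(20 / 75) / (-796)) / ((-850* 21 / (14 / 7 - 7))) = 214919 / 10656450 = 0.02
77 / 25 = 3.08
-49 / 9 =-5.44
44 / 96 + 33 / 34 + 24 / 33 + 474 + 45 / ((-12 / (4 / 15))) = 2132501 / 4488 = 475.16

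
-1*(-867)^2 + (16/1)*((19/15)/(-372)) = -1048606231/1395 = -751689.05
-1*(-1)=1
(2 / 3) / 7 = 2 / 21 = 0.10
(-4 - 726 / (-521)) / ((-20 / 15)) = 2037 / 1042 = 1.95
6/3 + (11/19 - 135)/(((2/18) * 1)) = -1207.79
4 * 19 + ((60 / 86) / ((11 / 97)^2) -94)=188616 / 5203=36.25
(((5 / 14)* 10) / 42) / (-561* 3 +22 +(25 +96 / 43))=-1075 / 20654088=-0.00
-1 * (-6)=6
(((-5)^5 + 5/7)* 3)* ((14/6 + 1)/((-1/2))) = 437400/7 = 62485.71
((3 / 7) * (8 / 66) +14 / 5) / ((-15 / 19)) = -6954 / 1925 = -3.61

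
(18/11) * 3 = 4.91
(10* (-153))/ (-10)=153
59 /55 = 1.07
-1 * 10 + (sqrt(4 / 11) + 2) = -8 + 2 * sqrt(11) / 11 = -7.40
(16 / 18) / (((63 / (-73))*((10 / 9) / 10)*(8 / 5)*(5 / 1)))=-1.16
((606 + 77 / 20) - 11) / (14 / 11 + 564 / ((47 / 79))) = 131747 / 208840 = 0.63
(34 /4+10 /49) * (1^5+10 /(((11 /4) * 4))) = 2559 /154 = 16.62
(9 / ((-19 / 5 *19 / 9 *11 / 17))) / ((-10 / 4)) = 2754 / 3971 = 0.69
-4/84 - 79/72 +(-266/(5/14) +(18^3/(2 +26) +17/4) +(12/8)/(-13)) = -17478263/32760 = -533.52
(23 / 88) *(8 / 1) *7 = 161 / 11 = 14.64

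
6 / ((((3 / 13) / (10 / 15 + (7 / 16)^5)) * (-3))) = -5.92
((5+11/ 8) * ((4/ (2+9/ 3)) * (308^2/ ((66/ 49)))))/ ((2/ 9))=8081766/ 5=1616353.20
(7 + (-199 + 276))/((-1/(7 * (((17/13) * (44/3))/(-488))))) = 18326/793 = 23.11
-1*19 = -19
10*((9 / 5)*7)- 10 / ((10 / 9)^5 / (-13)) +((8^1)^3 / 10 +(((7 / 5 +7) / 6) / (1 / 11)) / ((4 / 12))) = 3001637 / 10000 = 300.16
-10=-10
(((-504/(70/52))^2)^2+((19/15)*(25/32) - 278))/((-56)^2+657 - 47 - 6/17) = 20042113899601567/3820560000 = 5245857.65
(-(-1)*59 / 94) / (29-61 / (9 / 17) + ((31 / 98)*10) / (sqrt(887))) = -438775153236 / 60274889285689-36296505*sqrt(887) / 120549778571378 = -0.01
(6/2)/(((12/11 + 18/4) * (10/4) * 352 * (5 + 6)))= 1/18040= 0.00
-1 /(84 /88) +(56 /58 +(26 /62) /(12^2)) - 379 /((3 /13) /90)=-133944311281 /906192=-147810.08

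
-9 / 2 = -4.50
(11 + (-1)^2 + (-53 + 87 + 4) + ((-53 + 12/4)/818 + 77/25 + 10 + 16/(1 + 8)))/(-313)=-5962912/28803825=-0.21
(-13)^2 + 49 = 218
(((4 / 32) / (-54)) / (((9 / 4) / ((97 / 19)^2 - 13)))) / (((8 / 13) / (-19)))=0.41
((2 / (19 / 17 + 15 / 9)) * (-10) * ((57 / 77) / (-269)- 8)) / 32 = 1.80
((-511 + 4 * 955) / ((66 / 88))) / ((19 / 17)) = 75004 / 19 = 3947.58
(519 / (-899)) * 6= -3114 / 899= -3.46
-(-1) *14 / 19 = 14 / 19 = 0.74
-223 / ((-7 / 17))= 3791 / 7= 541.57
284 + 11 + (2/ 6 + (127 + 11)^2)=19339.33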